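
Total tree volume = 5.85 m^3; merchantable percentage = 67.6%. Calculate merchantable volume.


Formula: MV = V_total * (merchantable_pct / 100)
Merchantable fraction = 67.6% / 100 = 0.676
MV = 5.85 m^3 * 0.676 = 3.955 m^3

3.955


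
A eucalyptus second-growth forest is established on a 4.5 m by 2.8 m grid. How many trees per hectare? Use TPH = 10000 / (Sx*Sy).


Formula: TPH = 10000 m^2/ha / (spacing_x * spacing_y)
Area per tree = 4.5 m * 2.8 m = 12.6 m^2
TPH = 10000 / 12.6 = 794 trees/ha

794


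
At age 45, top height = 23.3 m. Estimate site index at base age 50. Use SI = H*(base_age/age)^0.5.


Formula: SI = H_dom * (base_age / age)^0.5
Age ratio = 50 / 45 = 1.11111
sqrt(age_ratio) = 1.05409
SI = 23.3 * 1.05409 = 24.6 m

24.6


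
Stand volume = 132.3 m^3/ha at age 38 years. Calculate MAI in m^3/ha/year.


Formula: MAI = Total Volume / Stand Age
MAI = 132.3 m^3/ha / 38 years
MAI = 3.48 m^3/ha/year

3.48


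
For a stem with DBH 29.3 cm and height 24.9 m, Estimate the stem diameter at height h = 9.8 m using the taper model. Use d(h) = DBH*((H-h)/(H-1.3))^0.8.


Taper: d(h) = DBH * ((H - h) / (H - 1.3))^0.8
Numerator = H - h = 24.9 - 9.8 = 15.1 m
Denominator = H - 1.3 = 24.9 - 1.3 = 23.6 m
Ratio = 15.1 / 23.6 = 0.63983
d = 29.3 * 0.63983^0.8 = 20.5 cm

20.5


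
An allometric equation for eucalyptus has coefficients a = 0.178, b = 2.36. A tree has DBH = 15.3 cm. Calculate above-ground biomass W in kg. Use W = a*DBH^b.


Formula: W = a * DBH^b  (allometric power law)
DBH^b = 15.3^2.36 = 624.9881
W = 0.178 * 624.9881 = 111.2 kg

111.2


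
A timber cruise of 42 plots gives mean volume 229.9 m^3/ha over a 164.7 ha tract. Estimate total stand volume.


Formula: Total Volume = Mean Volume per ha * Total Area
Total Volume = 229.9 m^3/ha * 164.7 ha
Total Volume = 37865 m^3

37865


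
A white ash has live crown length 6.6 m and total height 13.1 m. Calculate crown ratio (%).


Formula: Crown Ratio = (Crown Length / Total Height) * 100
CR = (6.6 m / 13.1 m) * 100
CR = 0.5038 * 100 = 50.4%

50.4


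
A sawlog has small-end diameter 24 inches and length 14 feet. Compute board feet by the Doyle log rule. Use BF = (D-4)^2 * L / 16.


Doyle: BF = (D - 4)^2 * L / 16
Adjusted diameter = 24 - 4 = 20 in
(D-4)^2 = 20^2 = 400
BF = 400 * 14 / 16 = 350 BF

350


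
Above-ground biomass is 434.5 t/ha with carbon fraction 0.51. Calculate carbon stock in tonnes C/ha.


Formula: Carbon Stock = Biomass * Carbon Fraction
C = 434.5 t/ha * 0.51
C = 221.6 t C/ha

221.6


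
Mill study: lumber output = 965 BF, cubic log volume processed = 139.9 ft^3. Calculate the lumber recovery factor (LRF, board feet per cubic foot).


Formula: LRF = Lumber Output (BF) / Log Input (ft^3)
LRF = 965 BF / 139.9 ft^3
LRF = 6.9 BF/ft^3

6.9


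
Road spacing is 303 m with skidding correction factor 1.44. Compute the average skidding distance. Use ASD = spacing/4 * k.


Formula: ASD = (spacing / 4) * correction
Uncorrected distance = spacing / 4 = 303 / 4 = 75.75 m
ASD = 75.75 * 1.44 = 109 m

109


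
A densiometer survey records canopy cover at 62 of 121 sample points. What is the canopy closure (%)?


Formula: Canopy closure = covered points / total points * 100
Closure = 62 / 121 * 100
Closure = 0.5124 * 100 = 51.2%

51.2


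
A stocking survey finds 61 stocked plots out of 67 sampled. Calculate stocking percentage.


Formula: Stocking % = stocked plots / total plots * 100
Stocking = 61 / 67 * 100
Stocking = 0.9104 * 100 = 91.0%

91.0


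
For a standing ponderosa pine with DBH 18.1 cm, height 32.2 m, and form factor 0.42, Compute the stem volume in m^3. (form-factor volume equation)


Formula: V = pi * (DBH/200)^2 * H * ff
Radius = DBH/200 = 18.1/200 = 0.0905 m
Radius^2 = 0.0905^2 = 0.00819025 m^2
V = pi * 0.00819025 * 32.2 * 0.42
V = 0.348 m^3

0.348


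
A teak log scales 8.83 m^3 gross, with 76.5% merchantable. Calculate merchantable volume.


Formula: MV = V_total * (merchantable_pct / 100)
Merchantable fraction = 76.5% / 100 = 0.765
MV = 8.83 m^3 * 0.765 = 6.755 m^3

6.755


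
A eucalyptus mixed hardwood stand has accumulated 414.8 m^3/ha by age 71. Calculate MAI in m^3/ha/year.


Formula: MAI = Total Volume / Stand Age
MAI = 414.8 m^3/ha / 71 years
MAI = 5.84 m^3/ha/year

5.84


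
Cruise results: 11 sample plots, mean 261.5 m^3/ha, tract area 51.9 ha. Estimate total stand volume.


Formula: Total Volume = Mean Volume per ha * Total Area
Total Volume = 261.5 m^3/ha * 51.9 ha
Total Volume = 13572 m^3

13572


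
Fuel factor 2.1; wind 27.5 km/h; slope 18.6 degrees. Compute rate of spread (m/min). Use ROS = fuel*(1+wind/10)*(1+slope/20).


Formula: ROS = fuel * (1 + wind/10) * (1 + slope/20)
Wind factor = 1 + 27.5/10 = 3.75
Slope factor = 1 + 18.6/20 = 1.93
ROS = 2.1 * 3.75 * 1.93 = 15.2 m/min

15.2


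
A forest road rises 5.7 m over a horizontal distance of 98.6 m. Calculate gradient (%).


Formula: Gradient = rise / run * 100
Gradient = 5.7 / 98.6 * 100 = 5.8%

5.8


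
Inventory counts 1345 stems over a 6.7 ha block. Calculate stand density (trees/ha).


Formula: Stand Density = N_trees / Area_ha
Density = 1345 trees / 6.7 ha
Density = 201 trees/ha

201


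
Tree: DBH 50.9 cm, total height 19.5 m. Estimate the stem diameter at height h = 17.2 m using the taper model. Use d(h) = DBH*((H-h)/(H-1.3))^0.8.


Taper: d(h) = DBH * ((H - h) / (H - 1.3))^0.8
Numerator = H - h = 19.5 - 17.2 = 2.3 m
Denominator = H - 1.3 = 19.5 - 1.3 = 18.2 m
Ratio = 2.3 / 18.2 = 0.12637
d = 50.9 * 0.12637^0.8 = 9.7 cm

9.7


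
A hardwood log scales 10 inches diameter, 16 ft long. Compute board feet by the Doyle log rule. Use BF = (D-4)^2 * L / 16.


Doyle: BF = (D - 4)^2 * L / 16
Adjusted diameter = 10 - 4 = 6 in
(D-4)^2 = 6^2 = 36
BF = 36 * 16 / 16 = 36 BF

36


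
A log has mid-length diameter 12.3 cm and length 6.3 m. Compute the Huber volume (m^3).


Huber: V = Am * L,  Am = pi*(Dm/200)^2
Am = pi*(12.3/200)^2 = 0.011882 m^2
V = 0.011882*6.3 = 0.0749 m^3

0.0749


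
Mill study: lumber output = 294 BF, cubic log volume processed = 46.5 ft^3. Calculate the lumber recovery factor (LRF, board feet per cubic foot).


Formula: LRF = Lumber Output (BF) / Log Input (ft^3)
LRF = 294 BF / 46.5 ft^3
LRF = 6.32 BF/ft^3

6.32


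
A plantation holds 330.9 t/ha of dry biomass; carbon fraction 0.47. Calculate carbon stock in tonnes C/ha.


Formula: Carbon Stock = Biomass * Carbon Fraction
C = 330.9 t/ha * 0.47
C = 155.5 t C/ha

155.5


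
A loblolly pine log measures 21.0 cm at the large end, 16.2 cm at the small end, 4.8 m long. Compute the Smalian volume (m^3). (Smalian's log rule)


Smalian: V = (A1 + A2)/2 * L,  A = pi*(D/200)^2
A1 = pi*(21.0/200)^2 = 0.034636 m^2
A2 = pi*(16.2/200)^2 = 0.020612 m^2
V = (0.034636+0.020612)/2*4.8 = 0.1326 m^3

0.1326


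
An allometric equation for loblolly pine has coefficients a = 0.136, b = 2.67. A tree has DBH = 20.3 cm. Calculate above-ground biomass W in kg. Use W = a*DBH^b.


Formula: W = a * DBH^b  (allometric power law)
DBH^b = 20.3^2.67 = 3097.5222
W = 0.136 * 3097.5222 = 421.3 kg

421.3


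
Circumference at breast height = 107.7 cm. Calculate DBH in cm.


Formula: DBH = C / pi
DBH = 107.7 / pi
pi = 3.14159...
DBH = 34.3 cm

34.3


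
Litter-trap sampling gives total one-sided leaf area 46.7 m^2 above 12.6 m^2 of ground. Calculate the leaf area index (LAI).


Formula: LAI = total leaf area / ground area  (dimensionless)
LAI = 46.7 m^2 / 12.6 m^2
LAI = 3.71

3.71


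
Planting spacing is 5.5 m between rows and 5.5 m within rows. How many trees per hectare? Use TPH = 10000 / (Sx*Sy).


Formula: TPH = 10000 m^2/ha / (spacing_x * spacing_y)
Area per tree = 5.5 m * 5.5 m = 30.25 m^2
TPH = 10000 / 30.25 = 331 trees/ha

331


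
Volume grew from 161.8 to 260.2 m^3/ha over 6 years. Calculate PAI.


Formula: PAI = (V_T2 - V_T1) / (T2 - T1)
Volume increment = 260.2 - 161.8 = 98.4 m^3/ha
PAI = 98.4 / 6 = 16.4 m^3/ha/year

16.4


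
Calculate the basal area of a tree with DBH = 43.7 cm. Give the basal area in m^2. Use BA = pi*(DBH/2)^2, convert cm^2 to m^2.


Formula: BA = pi * (DBH/2)^2 / 10000  (cm^2 to m^2)
Radius = DBH/2 = 43.7/2 = 21.85 cm
BA = pi * 21.85^2 / 10000
   = 1499.867 cm^2 / 10000
   = 0.15 m^2

0.15


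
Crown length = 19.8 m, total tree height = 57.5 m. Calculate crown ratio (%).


Formula: Crown Ratio = (Crown Length / Total Height) * 100
CR = (19.8 m / 57.5 m) * 100
CR = 0.3443 * 100 = 34.4%

34.4


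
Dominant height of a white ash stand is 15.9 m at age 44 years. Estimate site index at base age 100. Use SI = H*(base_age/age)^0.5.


Formula: SI = H_dom * (base_age / age)^0.5
Age ratio = 100 / 44 = 2.27273
sqrt(age_ratio) = 1.50756
SI = 15.9 * 1.50756 = 24.0 m

24.0


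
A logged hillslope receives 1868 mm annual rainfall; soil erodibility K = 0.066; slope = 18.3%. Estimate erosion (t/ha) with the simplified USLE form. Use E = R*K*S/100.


Formula: E = R * K * S / 100  (simplified USLE)
R * K = 1868 * 0.066 = 123.288
E = 123.288 * 18.3 / 100 = 22.56 t/ha

22.56


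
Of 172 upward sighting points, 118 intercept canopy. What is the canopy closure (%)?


Formula: Canopy closure = covered points / total points * 100
Closure = 118 / 172 * 100
Closure = 0.686 * 100 = 68.6%

68.6


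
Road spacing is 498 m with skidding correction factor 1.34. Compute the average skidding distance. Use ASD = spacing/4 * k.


Formula: ASD = (spacing / 4) * correction
Uncorrected distance = spacing / 4 = 498 / 4 = 124.5 m
ASD = 124.5 * 1.34 = 167 m

167


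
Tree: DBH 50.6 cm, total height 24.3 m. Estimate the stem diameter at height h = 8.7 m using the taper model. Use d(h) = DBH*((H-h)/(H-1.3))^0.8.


Taper: d(h) = DBH * ((H - h) / (H - 1.3))^0.8
Numerator = H - h = 24.3 - 8.7 = 15.6 m
Denominator = H - 1.3 = 24.3 - 1.3 = 23.0 m
Ratio = 15.6 / 23.0 = 0.67826
d = 50.6 * 0.67826^0.8 = 37.1 cm

37.1


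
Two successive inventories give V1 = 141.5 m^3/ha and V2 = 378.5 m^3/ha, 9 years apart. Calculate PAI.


Formula: PAI = (V_T2 - V_T1) / (T2 - T1)
Volume increment = 378.5 - 141.5 = 237.0 m^3/ha
PAI = 237.0 / 9 = 26.33 m^3/ha/year

26.33


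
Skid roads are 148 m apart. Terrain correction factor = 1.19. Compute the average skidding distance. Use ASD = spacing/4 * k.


Formula: ASD = (spacing / 4) * correction
Uncorrected distance = spacing / 4 = 148 / 4 = 37 m
ASD = 37 * 1.19 = 44 m

44


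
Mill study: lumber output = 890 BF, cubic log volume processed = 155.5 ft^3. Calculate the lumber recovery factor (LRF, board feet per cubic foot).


Formula: LRF = Lumber Output (BF) / Log Input (ft^3)
LRF = 890 BF / 155.5 ft^3
LRF = 5.72 BF/ft^3

5.72


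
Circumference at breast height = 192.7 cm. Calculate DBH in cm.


Formula: DBH = C / pi
DBH = 192.7 / pi
pi = 3.14159...
DBH = 61.3 cm

61.3


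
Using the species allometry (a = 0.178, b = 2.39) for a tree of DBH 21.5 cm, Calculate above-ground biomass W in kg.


Formula: W = a * DBH^b  (allometric power law)
DBH^b = 21.5^2.39 = 1529.4241
W = 0.178 * 1529.4241 = 272.2 kg

272.2


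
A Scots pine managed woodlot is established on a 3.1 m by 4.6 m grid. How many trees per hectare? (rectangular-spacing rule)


Formula: TPH = 10000 m^2/ha / (spacing_x * spacing_y)
Area per tree = 3.1 m * 4.6 m = 14.26 m^2
TPH = 10000 / 14.26 = 701 trees/ha

701


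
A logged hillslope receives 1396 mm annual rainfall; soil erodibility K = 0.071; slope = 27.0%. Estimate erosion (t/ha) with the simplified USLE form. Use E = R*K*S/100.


Formula: E = R * K * S / 100  (simplified USLE)
R * K = 1396 * 0.071 = 99.116
E = 99.116 * 27.0 / 100 = 26.76 t/ha

26.76


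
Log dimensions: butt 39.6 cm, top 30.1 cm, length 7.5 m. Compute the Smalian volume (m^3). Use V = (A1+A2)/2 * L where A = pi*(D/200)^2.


Smalian: V = (A1 + A2)/2 * L,  A = pi*(D/200)^2
A1 = pi*(39.6/200)^2 = 0.123163 m^2
A2 = pi*(30.1/200)^2 = 0.071158 m^2
V = (0.123163+0.071158)/2*7.5 = 0.7287 m^3

0.7287


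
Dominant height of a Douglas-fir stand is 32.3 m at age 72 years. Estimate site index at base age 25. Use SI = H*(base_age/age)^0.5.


Formula: SI = H_dom * (base_age / age)^0.5
Age ratio = 25 / 72 = 0.34722
sqrt(age_ratio) = 0.58926
SI = 32.3 * 0.58926 = 19.0 m

19.0


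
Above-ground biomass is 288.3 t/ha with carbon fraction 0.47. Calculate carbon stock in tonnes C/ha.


Formula: Carbon Stock = Biomass * Carbon Fraction
C = 288.3 t/ha * 0.47
C = 135.5 t C/ha

135.5


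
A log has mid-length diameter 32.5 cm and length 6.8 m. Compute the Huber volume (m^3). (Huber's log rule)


Huber: V = Am * L,  Am = pi*(Dm/200)^2
Am = pi*(32.5/200)^2 = 0.082958 m^2
V = 0.082958*6.8 = 0.5641 m^3

0.5641


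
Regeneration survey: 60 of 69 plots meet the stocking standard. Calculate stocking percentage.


Formula: Stocking % = stocked plots / total plots * 100
Stocking = 60 / 69 * 100
Stocking = 0.8696 * 100 = 87.0%

87.0


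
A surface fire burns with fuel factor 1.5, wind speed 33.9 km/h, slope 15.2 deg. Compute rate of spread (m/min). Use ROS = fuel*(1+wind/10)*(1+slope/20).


Formula: ROS = fuel * (1 + wind/10) * (1 + slope/20)
Wind factor = 1 + 33.9/10 = 4.39
Slope factor = 1 + 15.2/20 = 1.76
ROS = 1.5 * 4.39 * 1.76 = 11.59 m/min

11.59


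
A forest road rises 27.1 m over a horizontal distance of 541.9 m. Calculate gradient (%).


Formula: Gradient = rise / run * 100
Gradient = 27.1 / 541.9 * 100 = 5.0%

5.0


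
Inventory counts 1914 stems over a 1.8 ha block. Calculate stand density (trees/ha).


Formula: Stand Density = N_trees / Area_ha
Density = 1914 trees / 1.8 ha
Density = 1063 trees/ha

1063


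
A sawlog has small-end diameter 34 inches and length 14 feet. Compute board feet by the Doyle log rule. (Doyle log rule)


Doyle: BF = (D - 4)^2 * L / 16
Adjusted diameter = 34 - 4 = 30 in
(D-4)^2 = 30^2 = 900
BF = 900 * 14 / 16 = 788 BF

788


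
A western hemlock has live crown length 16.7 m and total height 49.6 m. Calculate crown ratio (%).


Formula: Crown Ratio = (Crown Length / Total Height) * 100
CR = (16.7 m / 49.6 m) * 100
CR = 0.3367 * 100 = 33.7%

33.7


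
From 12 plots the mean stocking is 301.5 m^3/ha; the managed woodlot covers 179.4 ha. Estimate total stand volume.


Formula: Total Volume = Mean Volume per ha * Total Area
Total Volume = 301.5 m^3/ha * 179.4 ha
Total Volume = 54089 m^3

54089


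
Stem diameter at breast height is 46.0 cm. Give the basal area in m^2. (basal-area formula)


Formula: BA = pi * (DBH/2)^2 / 10000  (cm^2 to m^2)
Radius = DBH/2 = 46.0/2 = 23.0 cm
BA = pi * 23.0^2 / 10000
   = 1661.9025 cm^2 / 10000
   = 0.1662 m^2

0.1662


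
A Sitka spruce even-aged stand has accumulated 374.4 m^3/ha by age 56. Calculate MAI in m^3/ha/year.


Formula: MAI = Total Volume / Stand Age
MAI = 374.4 m^3/ha / 56 years
MAI = 6.69 m^3/ha/year

6.69


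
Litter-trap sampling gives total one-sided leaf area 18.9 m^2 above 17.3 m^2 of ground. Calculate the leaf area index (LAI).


Formula: LAI = total leaf area / ground area  (dimensionless)
LAI = 18.9 m^2 / 17.3 m^2
LAI = 1.09

1.09


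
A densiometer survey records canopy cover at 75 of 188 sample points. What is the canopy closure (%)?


Formula: Canopy closure = covered points / total points * 100
Closure = 75 / 188 * 100
Closure = 0.3989 * 100 = 39.9%

39.9


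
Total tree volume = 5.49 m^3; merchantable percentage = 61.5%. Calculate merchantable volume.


Formula: MV = V_total * (merchantable_pct / 100)
Merchantable fraction = 61.5% / 100 = 0.615
MV = 5.49 m^3 * 0.615 = 3.376 m^3

3.376


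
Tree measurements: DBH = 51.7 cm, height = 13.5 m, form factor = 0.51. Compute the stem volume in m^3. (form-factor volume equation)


Formula: V = pi * (DBH/200)^2 * H * ff
Radius = DBH/200 = 51.7/200 = 0.2585 m
Radius^2 = 0.2585^2 = 0.06682225 m^2
V = pi * 0.06682225 * 13.5 * 0.51
V = 1.445 m^3

1.445


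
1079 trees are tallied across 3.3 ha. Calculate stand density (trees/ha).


Formula: Stand Density = N_trees / Area_ha
Density = 1079 trees / 3.3 ha
Density = 327 trees/ha

327


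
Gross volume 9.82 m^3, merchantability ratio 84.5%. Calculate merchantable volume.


Formula: MV = V_total * (merchantable_pct / 100)
Merchantable fraction = 84.5% / 100 = 0.845
MV = 9.82 m^3 * 0.845 = 8.298 m^3

8.298


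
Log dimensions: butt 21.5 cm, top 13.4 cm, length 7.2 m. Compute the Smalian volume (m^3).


Smalian: V = (A1 + A2)/2 * L,  A = pi*(D/200)^2
A1 = pi*(21.5/200)^2 = 0.036305 m^2
A2 = pi*(13.4/200)^2 = 0.014103 m^2
V = (0.036305+0.014103)/2*7.2 = 0.1815 m^3

0.1815


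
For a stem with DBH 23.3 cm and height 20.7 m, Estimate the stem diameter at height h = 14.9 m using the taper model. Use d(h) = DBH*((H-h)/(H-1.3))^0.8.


Taper: d(h) = DBH * ((H - h) / (H - 1.3))^0.8
Numerator = H - h = 20.7 - 14.9 = 5.8 m
Denominator = H - 1.3 = 20.7 - 1.3 = 19.4 m
Ratio = 5.8 / 19.4 = 0.29897
d = 23.3 * 0.29897^0.8 = 8.9 cm

8.9


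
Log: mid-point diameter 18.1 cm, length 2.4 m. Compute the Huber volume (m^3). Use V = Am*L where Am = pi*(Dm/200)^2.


Huber: V = Am * L,  Am = pi*(Dm/200)^2
Am = pi*(18.1/200)^2 = 0.02573 m^2
V = 0.02573*2.4 = 0.0618 m^3

0.0618


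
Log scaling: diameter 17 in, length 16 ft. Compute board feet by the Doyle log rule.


Doyle: BF = (D - 4)^2 * L / 16
Adjusted diameter = 17 - 4 = 13 in
(D-4)^2 = 13^2 = 169
BF = 169 * 16 / 16 = 169 BF

169


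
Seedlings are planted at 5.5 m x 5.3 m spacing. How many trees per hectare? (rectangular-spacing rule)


Formula: TPH = 10000 m^2/ha / (spacing_x * spacing_y)
Area per tree = 5.5 m * 5.3 m = 29.15 m^2
TPH = 10000 / 29.15 = 343 trees/ha

343


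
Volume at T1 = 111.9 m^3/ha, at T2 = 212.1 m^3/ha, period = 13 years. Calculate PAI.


Formula: PAI = (V_T2 - V_T1) / (T2 - T1)
Volume increment = 212.1 - 111.9 = 100.2 m^3/ha
PAI = 100.2 / 13 = 7.71 m^3/ha/year

7.71


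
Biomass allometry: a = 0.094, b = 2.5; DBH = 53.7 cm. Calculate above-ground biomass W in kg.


Formula: W = a * DBH^b  (allometric power law)
DBH^b = 53.7^2.5 = 21131.7622
W = 0.094 * 21131.7622 = 1986.4 kg

1986.4


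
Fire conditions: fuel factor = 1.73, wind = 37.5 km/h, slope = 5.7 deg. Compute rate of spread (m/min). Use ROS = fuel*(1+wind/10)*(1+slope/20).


Formula: ROS = fuel * (1 + wind/10) * (1 + slope/20)
Wind factor = 1 + 37.5/10 = 4.75
Slope factor = 1 + 5.7/20 = 1.285
ROS = 1.73 * 4.75 * 1.285 = 10.56 m/min

10.56


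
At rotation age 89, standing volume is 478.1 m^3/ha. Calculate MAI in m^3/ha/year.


Formula: MAI = Total Volume / Stand Age
MAI = 478.1 m^3/ha / 89 years
MAI = 5.37 m^3/ha/year

5.37


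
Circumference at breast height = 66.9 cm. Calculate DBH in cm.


Formula: DBH = C / pi
DBH = 66.9 / pi
pi = 3.14159...
DBH = 21.3 cm

21.3


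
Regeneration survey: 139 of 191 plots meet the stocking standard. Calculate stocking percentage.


Formula: Stocking % = stocked plots / total plots * 100
Stocking = 139 / 191 * 100
Stocking = 0.7277 * 100 = 72.8%

72.8


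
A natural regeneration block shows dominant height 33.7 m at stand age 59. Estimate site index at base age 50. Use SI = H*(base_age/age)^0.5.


Formula: SI = H_dom * (base_age / age)^0.5
Age ratio = 50 / 59 = 0.84746
sqrt(age_ratio) = 0.92057
SI = 33.7 * 0.92057 = 31.0 m

31.0


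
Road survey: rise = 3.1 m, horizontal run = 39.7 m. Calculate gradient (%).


Formula: Gradient = rise / run * 100
Gradient = 3.1 / 39.7 * 100 = 7.8%

7.8


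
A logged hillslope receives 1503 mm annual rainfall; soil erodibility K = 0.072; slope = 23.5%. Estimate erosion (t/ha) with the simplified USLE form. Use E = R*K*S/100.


Formula: E = R * K * S / 100  (simplified USLE)
R * K = 1503 * 0.072 = 108.216
E = 108.216 * 23.5 / 100 = 25.43 t/ha

25.43


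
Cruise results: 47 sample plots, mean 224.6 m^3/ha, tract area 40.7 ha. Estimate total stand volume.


Formula: Total Volume = Mean Volume per ha * Total Area
Total Volume = 224.6 m^3/ha * 40.7 ha
Total Volume = 9141 m^3

9141


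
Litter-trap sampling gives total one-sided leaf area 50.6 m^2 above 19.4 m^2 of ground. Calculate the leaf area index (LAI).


Formula: LAI = total leaf area / ground area  (dimensionless)
LAI = 50.6 m^2 / 19.4 m^2
LAI = 2.61

2.61


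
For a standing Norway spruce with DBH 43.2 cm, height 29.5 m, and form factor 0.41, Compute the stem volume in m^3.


Formula: V = pi * (DBH/200)^2 * H * ff
Radius = DBH/200 = 43.2/200 = 0.216 m
Radius^2 = 0.216^2 = 0.046656 m^2
V = pi * 0.046656 * 29.5 * 0.41
V = 1.773 m^3

1.773


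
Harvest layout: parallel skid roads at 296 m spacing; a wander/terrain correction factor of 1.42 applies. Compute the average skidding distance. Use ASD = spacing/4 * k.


Formula: ASD = (spacing / 4) * correction
Uncorrected distance = spacing / 4 = 296 / 4 = 74 m
ASD = 74 * 1.42 = 105 m

105


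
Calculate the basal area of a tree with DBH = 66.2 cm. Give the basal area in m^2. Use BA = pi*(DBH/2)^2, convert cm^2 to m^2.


Formula: BA = pi * (DBH/2)^2 / 10000  (cm^2 to m^2)
Radius = DBH/2 = 66.2/2 = 33.1 cm
BA = pi * 33.1^2 / 10000
   = 3441.9603 cm^2 / 10000
   = 0.3442 m^2

0.3442


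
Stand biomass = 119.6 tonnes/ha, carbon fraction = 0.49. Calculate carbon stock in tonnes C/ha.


Formula: Carbon Stock = Biomass * Carbon Fraction
C = 119.6 t/ha * 0.49
C = 58.6 t C/ha

58.6


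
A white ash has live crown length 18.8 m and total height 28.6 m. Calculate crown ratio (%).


Formula: Crown Ratio = (Crown Length / Total Height) * 100
CR = (18.8 m / 28.6 m) * 100
CR = 0.6573 * 100 = 65.7%

65.7


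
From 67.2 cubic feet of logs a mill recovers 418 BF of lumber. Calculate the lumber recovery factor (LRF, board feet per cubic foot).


Formula: LRF = Lumber Output (BF) / Log Input (ft^3)
LRF = 418 BF / 67.2 ft^3
LRF = 6.22 BF/ft^3

6.22


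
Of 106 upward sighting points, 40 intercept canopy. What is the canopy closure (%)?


Formula: Canopy closure = covered points / total points * 100
Closure = 40 / 106 * 100
Closure = 0.3774 * 100 = 37.7%

37.7


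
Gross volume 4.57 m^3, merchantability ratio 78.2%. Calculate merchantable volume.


Formula: MV = V_total * (merchantable_pct / 100)
Merchantable fraction = 78.2% / 100 = 0.782
MV = 4.57 m^3 * 0.782 = 3.574 m^3

3.574


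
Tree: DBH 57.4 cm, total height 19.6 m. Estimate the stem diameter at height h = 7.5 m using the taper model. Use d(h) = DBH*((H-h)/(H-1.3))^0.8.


Taper: d(h) = DBH * ((H - h) / (H - 1.3))^0.8
Numerator = H - h = 19.6 - 7.5 = 12.1 m
Denominator = H - 1.3 = 19.6 - 1.3 = 18.3 m
Ratio = 12.1 / 18.3 = 0.6612
d = 57.4 * 0.6612^0.8 = 41.2 cm

41.2


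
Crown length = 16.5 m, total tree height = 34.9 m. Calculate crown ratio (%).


Formula: Crown Ratio = (Crown Length / Total Height) * 100
CR = (16.5 m / 34.9 m) * 100
CR = 0.4728 * 100 = 47.3%

47.3


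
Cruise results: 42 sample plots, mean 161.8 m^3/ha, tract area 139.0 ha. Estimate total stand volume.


Formula: Total Volume = Mean Volume per ha * Total Area
Total Volume = 161.8 m^3/ha * 139.0 ha
Total Volume = 22490 m^3

22490


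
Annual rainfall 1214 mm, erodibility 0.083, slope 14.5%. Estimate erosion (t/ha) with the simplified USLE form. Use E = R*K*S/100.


Formula: E = R * K * S / 100  (simplified USLE)
R * K = 1214 * 0.083 = 100.762
E = 100.762 * 14.5 / 100 = 14.61 t/ha

14.61


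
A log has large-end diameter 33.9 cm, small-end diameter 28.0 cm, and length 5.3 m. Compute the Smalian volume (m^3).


Smalian: V = (A1 + A2)/2 * L,  A = pi*(D/200)^2
A1 = pi*(33.9/200)^2 = 0.090259 m^2
A2 = pi*(28.0/200)^2 = 0.061575 m^2
V = (0.090259+0.061575)/2*5.3 = 0.4024 m^3

0.4024


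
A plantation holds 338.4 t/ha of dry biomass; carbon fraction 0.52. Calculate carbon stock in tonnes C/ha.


Formula: Carbon Stock = Biomass * Carbon Fraction
C = 338.4 t/ha * 0.52
C = 176.0 t C/ha

176.0


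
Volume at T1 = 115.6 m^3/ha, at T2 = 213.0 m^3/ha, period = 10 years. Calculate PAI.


Formula: PAI = (V_T2 - V_T1) / (T2 - T1)
Volume increment = 213.0 - 115.6 = 97.4 m^3/ha
PAI = 97.4 / 10 = 9.74 m^3/ha/year

9.74


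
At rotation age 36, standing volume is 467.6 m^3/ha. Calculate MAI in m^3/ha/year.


Formula: MAI = Total Volume / Stand Age
MAI = 467.6 m^3/ha / 36 years
MAI = 12.99 m^3/ha/year

12.99


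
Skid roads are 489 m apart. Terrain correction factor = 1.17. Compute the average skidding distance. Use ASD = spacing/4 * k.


Formula: ASD = (spacing / 4) * correction
Uncorrected distance = spacing / 4 = 489 / 4 = 122.25 m
ASD = 122.25 * 1.17 = 143 m

143


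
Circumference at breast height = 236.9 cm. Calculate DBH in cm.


Formula: DBH = C / pi
DBH = 236.9 / pi
pi = 3.14159...
DBH = 75.4 cm

75.4


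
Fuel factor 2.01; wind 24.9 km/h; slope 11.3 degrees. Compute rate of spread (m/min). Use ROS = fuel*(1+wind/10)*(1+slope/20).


Formula: ROS = fuel * (1 + wind/10) * (1 + slope/20)
Wind factor = 1 + 24.9/10 = 3.49
Slope factor = 1 + 11.3/20 = 1.565
ROS = 2.01 * 3.49 * 1.565 = 10.98 m/min

10.98


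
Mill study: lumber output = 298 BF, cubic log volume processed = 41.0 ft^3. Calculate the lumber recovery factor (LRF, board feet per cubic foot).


Formula: LRF = Lumber Output (BF) / Log Input (ft^3)
LRF = 298 BF / 41.0 ft^3
LRF = 7.27 BF/ft^3

7.27


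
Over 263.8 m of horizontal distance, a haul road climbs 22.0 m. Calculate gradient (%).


Formula: Gradient = rise / run * 100
Gradient = 22.0 / 263.8 * 100 = 8.3%

8.3


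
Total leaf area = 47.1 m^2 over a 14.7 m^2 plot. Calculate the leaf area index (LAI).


Formula: LAI = total leaf area / ground area  (dimensionless)
LAI = 47.1 m^2 / 14.7 m^2
LAI = 3.2

3.2


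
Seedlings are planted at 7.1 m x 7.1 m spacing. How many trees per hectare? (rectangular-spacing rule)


Formula: TPH = 10000 m^2/ha / (spacing_x * spacing_y)
Area per tree = 7.1 m * 7.1 m = 50.41 m^2
TPH = 10000 / 50.41 = 198 trees/ha

198


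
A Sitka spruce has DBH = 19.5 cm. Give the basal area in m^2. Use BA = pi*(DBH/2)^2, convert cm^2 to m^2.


Formula: BA = pi * (DBH/2)^2 / 10000  (cm^2 to m^2)
Radius = DBH/2 = 19.5/2 = 9.75 cm
BA = pi * 9.75^2 / 10000
   = 298.6477 cm^2 / 10000
   = 0.0299 m^2

0.0299


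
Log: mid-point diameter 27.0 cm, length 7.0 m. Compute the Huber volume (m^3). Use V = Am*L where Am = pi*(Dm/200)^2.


Huber: V = Am * L,  Am = pi*(Dm/200)^2
Am = pi*(27.0/200)^2 = 0.057256 m^2
V = 0.057256*7.0 = 0.4008 m^3

0.4008


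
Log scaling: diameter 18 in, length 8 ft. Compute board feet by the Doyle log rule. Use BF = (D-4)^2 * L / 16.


Doyle: BF = (D - 4)^2 * L / 16
Adjusted diameter = 18 - 4 = 14 in
(D-4)^2 = 14^2 = 196
BF = 196 * 8 / 16 = 98 BF

98


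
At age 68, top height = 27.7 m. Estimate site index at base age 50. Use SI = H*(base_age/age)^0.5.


Formula: SI = H_dom * (base_age / age)^0.5
Age ratio = 50 / 68 = 0.73529
sqrt(age_ratio) = 0.85749
SI = 27.7 * 0.85749 = 23.8 m

23.8


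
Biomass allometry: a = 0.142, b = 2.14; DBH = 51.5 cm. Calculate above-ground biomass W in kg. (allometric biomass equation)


Formula: W = a * DBH^b  (allometric power law)
DBH^b = 51.5^2.14 = 4605.4012
W = 0.142 * 4605.4012 = 654.0 kg

654.0


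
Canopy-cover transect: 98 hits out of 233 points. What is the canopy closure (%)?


Formula: Canopy closure = covered points / total points * 100
Closure = 98 / 233 * 100
Closure = 0.4206 * 100 = 42.1%

42.1


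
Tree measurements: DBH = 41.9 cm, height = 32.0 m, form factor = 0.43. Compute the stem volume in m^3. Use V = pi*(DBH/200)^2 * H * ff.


Formula: V = pi * (DBH/200)^2 * H * ff
Radius = DBH/200 = 41.9/200 = 0.2095 m
Radius^2 = 0.2095^2 = 0.04389025 m^2
V = pi * 0.04389025 * 32.0 * 0.43
V = 1.897 m^3

1.897


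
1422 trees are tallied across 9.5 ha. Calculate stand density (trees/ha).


Formula: Stand Density = N_trees / Area_ha
Density = 1422 trees / 9.5 ha
Density = 150 trees/ha

150


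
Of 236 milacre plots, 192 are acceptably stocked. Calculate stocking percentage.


Formula: Stocking % = stocked plots / total plots * 100
Stocking = 192 / 236 * 100
Stocking = 0.8136 * 100 = 81.4%

81.4


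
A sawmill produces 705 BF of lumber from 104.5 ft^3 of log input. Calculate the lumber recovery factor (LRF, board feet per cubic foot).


Formula: LRF = Lumber Output (BF) / Log Input (ft^3)
LRF = 705 BF / 104.5 ft^3
LRF = 6.75 BF/ft^3

6.75


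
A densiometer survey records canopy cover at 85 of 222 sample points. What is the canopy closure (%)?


Formula: Canopy closure = covered points / total points * 100
Closure = 85 / 222 * 100
Closure = 0.3829 * 100 = 38.3%

38.3


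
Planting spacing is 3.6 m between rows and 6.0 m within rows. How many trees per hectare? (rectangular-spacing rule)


Formula: TPH = 10000 m^2/ha / (spacing_x * spacing_y)
Area per tree = 3.6 m * 6.0 m = 21.6 m^2
TPH = 10000 / 21.6 = 463 trees/ha

463


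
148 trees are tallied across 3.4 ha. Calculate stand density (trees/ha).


Formula: Stand Density = N_trees / Area_ha
Density = 148 trees / 3.4 ha
Density = 44 trees/ha

44


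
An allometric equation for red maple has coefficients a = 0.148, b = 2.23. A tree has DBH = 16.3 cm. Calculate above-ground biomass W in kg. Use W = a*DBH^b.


Formula: W = a * DBH^b  (allometric power law)
DBH^b = 16.3^2.23 = 504.8686
W = 0.148 * 504.8686 = 74.7 kg

74.7


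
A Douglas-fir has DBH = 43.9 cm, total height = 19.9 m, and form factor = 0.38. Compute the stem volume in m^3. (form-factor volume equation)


Formula: V = pi * (DBH/200)^2 * H * ff
Radius = DBH/200 = 43.9/200 = 0.2195 m
Radius^2 = 0.2195^2 = 0.04818025 m^2
V = pi * 0.04818025 * 19.9 * 0.38
V = 1.145 m^3

1.145


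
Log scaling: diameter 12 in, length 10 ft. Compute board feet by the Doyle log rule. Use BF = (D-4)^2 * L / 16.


Doyle: BF = (D - 4)^2 * L / 16
Adjusted diameter = 12 - 4 = 8 in
(D-4)^2 = 8^2 = 64
BF = 64 * 10 / 16 = 40 BF

40


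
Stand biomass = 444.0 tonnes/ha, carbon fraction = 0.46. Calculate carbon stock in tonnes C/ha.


Formula: Carbon Stock = Biomass * Carbon Fraction
C = 444.0 t/ha * 0.46
C = 204.2 t C/ha

204.2


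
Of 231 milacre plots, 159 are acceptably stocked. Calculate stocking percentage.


Formula: Stocking % = stocked plots / total plots * 100
Stocking = 159 / 231 * 100
Stocking = 0.6883 * 100 = 68.8%

68.8


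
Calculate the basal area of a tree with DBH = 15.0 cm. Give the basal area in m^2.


Formula: BA = pi * (DBH/2)^2 / 10000  (cm^2 to m^2)
Radius = DBH/2 = 15.0/2 = 7.5 cm
BA = pi * 7.5^2 / 10000
   = 176.7146 cm^2 / 10000
   = 0.0177 m^2

0.0177


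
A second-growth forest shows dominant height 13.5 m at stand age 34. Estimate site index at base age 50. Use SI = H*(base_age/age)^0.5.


Formula: SI = H_dom * (base_age / age)^0.5
Age ratio = 50 / 34 = 1.47059
sqrt(age_ratio) = 1.21268
SI = 13.5 * 1.21268 = 16.4 m

16.4


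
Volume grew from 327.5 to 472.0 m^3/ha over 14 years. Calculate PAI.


Formula: PAI = (V_T2 - V_T1) / (T2 - T1)
Volume increment = 472.0 - 327.5 = 144.5 m^3/ha
PAI = 144.5 / 14 = 10.32 m^3/ha/year

10.32


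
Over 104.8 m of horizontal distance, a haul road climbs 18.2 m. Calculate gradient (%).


Formula: Gradient = rise / run * 100
Gradient = 18.2 / 104.8 * 100 = 17.4%

17.4


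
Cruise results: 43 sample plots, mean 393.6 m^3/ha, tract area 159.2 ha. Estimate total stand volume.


Formula: Total Volume = Mean Volume per ha * Total Area
Total Volume = 393.6 m^3/ha * 159.2 ha
Total Volume = 62661 m^3

62661


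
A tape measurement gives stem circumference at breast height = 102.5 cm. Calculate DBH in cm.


Formula: DBH = C / pi
DBH = 102.5 / pi
pi = 3.14159...
DBH = 32.6 cm

32.6


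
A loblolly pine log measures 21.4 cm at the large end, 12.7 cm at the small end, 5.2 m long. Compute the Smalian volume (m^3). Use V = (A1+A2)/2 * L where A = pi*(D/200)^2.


Smalian: V = (A1 + A2)/2 * L,  A = pi*(D/200)^2
A1 = pi*(21.4/200)^2 = 0.035968 m^2
A2 = pi*(12.7/200)^2 = 0.012668 m^2
V = (0.035968+0.012668)/2*5.2 = 0.1265 m^3

0.1265


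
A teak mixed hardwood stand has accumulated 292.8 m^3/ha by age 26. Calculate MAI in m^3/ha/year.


Formula: MAI = Total Volume / Stand Age
MAI = 292.8 m^3/ha / 26 years
MAI = 11.26 m^3/ha/year

11.26


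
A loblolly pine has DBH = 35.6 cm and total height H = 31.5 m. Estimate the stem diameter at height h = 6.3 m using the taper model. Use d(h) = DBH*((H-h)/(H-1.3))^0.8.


Taper: d(h) = DBH * ((H - h) / (H - 1.3))^0.8
Numerator = H - h = 31.5 - 6.3 = 25.2 m
Denominator = H - 1.3 = 31.5 - 1.3 = 30.2 m
Ratio = 25.2 / 30.2 = 0.83444
d = 35.6 * 0.83444^0.8 = 30.8 cm

30.8


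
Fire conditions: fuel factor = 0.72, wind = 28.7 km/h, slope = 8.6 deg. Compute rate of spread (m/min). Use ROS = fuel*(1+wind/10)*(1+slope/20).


Formula: ROS = fuel * (1 + wind/10) * (1 + slope/20)
Wind factor = 1 + 28.7/10 = 3.87
Slope factor = 1 + 8.6/20 = 1.43
ROS = 0.72 * 3.87 * 1.43 = 3.98 m/min

3.98


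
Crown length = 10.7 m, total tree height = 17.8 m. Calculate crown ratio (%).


Formula: Crown Ratio = (Crown Length / Total Height) * 100
CR = (10.7 m / 17.8 m) * 100
CR = 0.6011 * 100 = 60.1%

60.1


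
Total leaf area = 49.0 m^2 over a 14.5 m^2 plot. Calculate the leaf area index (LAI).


Formula: LAI = total leaf area / ground area  (dimensionless)
LAI = 49.0 m^2 / 14.5 m^2
LAI = 3.38

3.38


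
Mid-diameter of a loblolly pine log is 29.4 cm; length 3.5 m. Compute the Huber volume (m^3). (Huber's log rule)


Huber: V = Am * L,  Am = pi*(Dm/200)^2
Am = pi*(29.4/200)^2 = 0.067887 m^2
V = 0.067887*3.5 = 0.2376 m^3

0.2376


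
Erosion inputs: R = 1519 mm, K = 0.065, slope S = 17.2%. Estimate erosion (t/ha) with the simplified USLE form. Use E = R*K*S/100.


Formula: E = R * K * S / 100  (simplified USLE)
R * K = 1519 * 0.065 = 98.735
E = 98.735 * 17.2 / 100 = 16.98 t/ha

16.98


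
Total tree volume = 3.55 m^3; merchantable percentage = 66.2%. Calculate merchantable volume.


Formula: MV = V_total * (merchantable_pct / 100)
Merchantable fraction = 66.2% / 100 = 0.662
MV = 3.55 m^3 * 0.662 = 2.35 m^3

2.35


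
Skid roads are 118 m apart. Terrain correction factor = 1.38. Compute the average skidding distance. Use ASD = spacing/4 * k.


Formula: ASD = (spacing / 4) * correction
Uncorrected distance = spacing / 4 = 118 / 4 = 29.5 m
ASD = 29.5 * 1.38 = 41 m

41


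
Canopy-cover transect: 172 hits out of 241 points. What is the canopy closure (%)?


Formula: Canopy closure = covered points / total points * 100
Closure = 172 / 241 * 100
Closure = 0.7137 * 100 = 71.4%

71.4


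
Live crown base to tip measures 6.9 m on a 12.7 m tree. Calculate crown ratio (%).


Formula: Crown Ratio = (Crown Length / Total Height) * 100
CR = (6.9 m / 12.7 m) * 100
CR = 0.5433 * 100 = 54.3%

54.3


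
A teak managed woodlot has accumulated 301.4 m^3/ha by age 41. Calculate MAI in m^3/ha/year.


Formula: MAI = Total Volume / Stand Age
MAI = 301.4 m^3/ha / 41 years
MAI = 7.35 m^3/ha/year

7.35


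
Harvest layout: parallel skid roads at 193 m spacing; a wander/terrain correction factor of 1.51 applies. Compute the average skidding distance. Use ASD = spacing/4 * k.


Formula: ASD = (spacing / 4) * correction
Uncorrected distance = spacing / 4 = 193 / 4 = 48.25 m
ASD = 48.25 * 1.51 = 73 m

73


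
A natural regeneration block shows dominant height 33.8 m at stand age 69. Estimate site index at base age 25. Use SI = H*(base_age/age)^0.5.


Formula: SI = H_dom * (base_age / age)^0.5
Age ratio = 25 / 69 = 0.36232
sqrt(age_ratio) = 0.60193
SI = 33.8 * 0.60193 = 20.3 m

20.3


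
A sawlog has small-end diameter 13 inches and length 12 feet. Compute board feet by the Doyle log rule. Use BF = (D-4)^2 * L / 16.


Doyle: BF = (D - 4)^2 * L / 16
Adjusted diameter = 13 - 4 = 9 in
(D-4)^2 = 9^2 = 81
BF = 81 * 12 / 16 = 61 BF

61


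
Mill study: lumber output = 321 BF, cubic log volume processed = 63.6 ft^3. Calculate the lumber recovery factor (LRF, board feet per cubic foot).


Formula: LRF = Lumber Output (BF) / Log Input (ft^3)
LRF = 321 BF / 63.6 ft^3
LRF = 5.05 BF/ft^3

5.05


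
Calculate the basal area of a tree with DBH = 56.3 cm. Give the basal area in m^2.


Formula: BA = pi * (DBH/2)^2 / 10000  (cm^2 to m^2)
Radius = DBH/2 = 56.3/2 = 28.15 cm
BA = pi * 28.15^2 / 10000
   = 2489.4687 cm^2 / 10000
   = 0.2489 m^2

0.2489


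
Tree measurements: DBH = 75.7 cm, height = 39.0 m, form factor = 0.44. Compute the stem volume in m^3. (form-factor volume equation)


Formula: V = pi * (DBH/200)^2 * H * ff
Radius = DBH/200 = 75.7/200 = 0.3785 m
Radius^2 = 0.3785^2 = 0.14326225 m^2
V = pi * 0.14326225 * 39.0 * 0.44
V = 7.723 m^3

7.723


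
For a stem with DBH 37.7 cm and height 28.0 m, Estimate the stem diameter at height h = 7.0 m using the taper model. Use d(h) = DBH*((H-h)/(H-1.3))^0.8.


Taper: d(h) = DBH * ((H - h) / (H - 1.3))^0.8
Numerator = H - h = 28.0 - 7.0 = 21.0 m
Denominator = H - 1.3 = 28.0 - 1.3 = 26.7 m
Ratio = 21.0 / 26.7 = 0.78652
d = 37.7 * 0.78652^0.8 = 31.1 cm

31.1


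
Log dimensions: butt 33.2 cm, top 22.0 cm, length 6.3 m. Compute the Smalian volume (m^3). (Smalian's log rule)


Smalian: V = (A1 + A2)/2 * L,  A = pi*(D/200)^2
A1 = pi*(33.2/200)^2 = 0.08657 m^2
A2 = pi*(22.0/200)^2 = 0.038013 m^2
V = (0.08657+0.038013)/2*6.3 = 0.3924 m^3

0.3924


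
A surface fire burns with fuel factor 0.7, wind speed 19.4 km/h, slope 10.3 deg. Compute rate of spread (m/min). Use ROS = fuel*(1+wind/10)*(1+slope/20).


Formula: ROS = fuel * (1 + wind/10) * (1 + slope/20)
Wind factor = 1 + 19.4/10 = 2.94
Slope factor = 1 + 10.3/20 = 1.515
ROS = 0.7 * 2.94 * 1.515 = 3.12 m/min

3.12


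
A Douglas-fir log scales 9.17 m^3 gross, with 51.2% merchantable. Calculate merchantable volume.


Formula: MV = V_total * (merchantable_pct / 100)
Merchantable fraction = 51.2% / 100 = 0.512
MV = 9.17 m^3 * 0.512 = 4.695 m^3

4.695


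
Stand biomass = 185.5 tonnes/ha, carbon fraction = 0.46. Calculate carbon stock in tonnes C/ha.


Formula: Carbon Stock = Biomass * Carbon Fraction
C = 185.5 t/ha * 0.46
C = 85.3 t C/ha

85.3


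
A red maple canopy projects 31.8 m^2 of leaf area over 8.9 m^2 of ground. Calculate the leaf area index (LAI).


Formula: LAI = total leaf area / ground area  (dimensionless)
LAI = 31.8 m^2 / 8.9 m^2
LAI = 3.57

3.57


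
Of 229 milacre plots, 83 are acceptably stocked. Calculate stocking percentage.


Formula: Stocking % = stocked plots / total plots * 100
Stocking = 83 / 229 * 100
Stocking = 0.3624 * 100 = 36.2%

36.2


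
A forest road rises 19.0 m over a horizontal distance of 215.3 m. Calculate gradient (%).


Formula: Gradient = rise / run * 100
Gradient = 19.0 / 215.3 * 100 = 8.8%

8.8


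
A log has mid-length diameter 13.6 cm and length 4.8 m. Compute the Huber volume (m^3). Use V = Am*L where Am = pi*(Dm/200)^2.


Huber: V = Am * L,  Am = pi*(Dm/200)^2
Am = pi*(13.6/200)^2 = 0.014527 m^2
V = 0.014527*4.8 = 0.0697 m^3

0.0697


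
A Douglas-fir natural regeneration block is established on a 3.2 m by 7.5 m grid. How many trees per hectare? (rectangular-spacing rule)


Formula: TPH = 10000 m^2/ha / (spacing_x * spacing_y)
Area per tree = 3.2 m * 7.5 m = 24.0 m^2
TPH = 10000 / 24.0 = 417 trees/ha

417


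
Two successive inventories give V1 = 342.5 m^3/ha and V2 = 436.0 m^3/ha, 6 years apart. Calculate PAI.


Formula: PAI = (V_T2 - V_T1) / (T2 - T1)
Volume increment = 436.0 - 342.5 = 93.5 m^3/ha
PAI = 93.5 / 6 = 15.58 m^3/ha/year

15.58


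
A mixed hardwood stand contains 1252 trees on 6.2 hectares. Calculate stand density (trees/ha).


Formula: Stand Density = N_trees / Area_ha
Density = 1252 trees / 6.2 ha
Density = 202 trees/ha

202
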